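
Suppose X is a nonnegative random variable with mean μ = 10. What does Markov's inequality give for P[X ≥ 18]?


μ = E[X] = 10, a = 18.
Markov: P[X ≥ 18] ≤ μ/a = (10)/18 = 5/9.
Numerically: ≈ 0.555556.
(Since a = 18 > μ = 10.000000, the bound 5/9 is < 1 and informative.)

P[X ≥ 18] ≤ 5/9 ≈ 0.555556.


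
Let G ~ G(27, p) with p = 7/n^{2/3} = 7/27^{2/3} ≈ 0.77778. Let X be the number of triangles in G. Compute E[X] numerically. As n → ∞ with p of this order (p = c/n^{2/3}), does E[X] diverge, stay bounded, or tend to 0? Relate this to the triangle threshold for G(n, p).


Number of potential triangles: C(27, 3) = 2925.
Each occurs with probability p³ ≈ (0.77778)³ ≈ 4.7050754e-01.
By linearity: E[X] = C(27, 3)·p³ ≈ 2925 · 4.7050754e-01 ≈ 1376.23457.
Since α = 2/3 < 1, p = c/n^{2/3} ≫ 1/n is above the triangle threshold p ~ 1/n. Asymptotically E[X] ~ (c³/6)·n^{3(1−α)} = (7³/6)·n^{1} → ∞; triangles are abundant w.h.p.

E[X] ≈ 1376.23457; in regime p = Θ(1/n^{2/3}) E[X] diverges (above the triangle threshold p ~ 1/n).


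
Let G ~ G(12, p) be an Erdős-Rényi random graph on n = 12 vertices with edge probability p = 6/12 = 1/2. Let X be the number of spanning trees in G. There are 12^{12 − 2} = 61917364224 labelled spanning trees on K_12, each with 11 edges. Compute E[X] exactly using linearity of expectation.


K_12 has 12^{12 − 2} = 61917364224 labelled spanning trees.
For each such spanning tree H, let X_H = 1 if all 11 edges of H are present in G. Then P[X_H = 1] = p^{11} = (1/2)^{11} = 1/2048.
By linearity: E[X] = Σ_H E[X_H] = 61917364224 · p^{11} = 61917364224 · 1/2048 = 30233088.
Numerically: E[X] ≈ 3.0233e+07.

E[X] = 61917364224 · (1/2)^{11} = 30233088 ≈ 3.0233e+07.


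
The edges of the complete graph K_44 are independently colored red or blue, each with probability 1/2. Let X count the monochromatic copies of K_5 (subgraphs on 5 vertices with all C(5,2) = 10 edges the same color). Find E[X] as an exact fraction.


Let X = Σ_S X_S over the C(44, 5) = 1086008 subsets S of size 5, where X_S = 1 if the K_5 on S is monochromatic.
For a fixed S, the K_5 on S has C(5, 2) = 10 edges. P[all 10 edges red] = (1/2)^10, and likewise for blue, so P[monochromatic] = 2·(1/2)^10 = 2^{1 − 10} = 1/512.
By linearity of expectation: E[X] = C(44, 5) · 2^{1 − 10} = 1086008 · 1/512 = 135751/64.
Numerically: E[X] ≈ 2121.10938.

E[X] = C(44,5)·2^(1−C(5,2)) = 135751/64 ≈ 2121.10938.


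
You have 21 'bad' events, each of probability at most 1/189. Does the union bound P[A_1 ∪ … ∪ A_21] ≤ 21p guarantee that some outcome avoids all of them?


Union bound: P[∪_{i=1}^{21} A_i] ≤ Σ_i P[A_i] ≤ 21·p = 21·(1/189) = 1/9.
Numerically: 1/9 ≈ 0.111.
Is 1/9 < 1? YES.
Since P[∪ A_i] ≤ 1/9 < 1, the complement has P[∩ A_i^c] ≥ 1 − 1/9 = 8/9 > 0, so some outcome avoids every A_i.

21·p = 1/9 ≈ 0.111; existence CERTIFIED by the union bound.


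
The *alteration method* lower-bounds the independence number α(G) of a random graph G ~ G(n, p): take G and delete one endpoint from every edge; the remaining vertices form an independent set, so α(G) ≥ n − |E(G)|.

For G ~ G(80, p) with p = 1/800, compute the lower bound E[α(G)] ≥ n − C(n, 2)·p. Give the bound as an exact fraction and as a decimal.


E[|E(G)|] = C(80, 2)·p = 3160 · (1/800) = 79/20.
E[α(G)] ≥ n − E[|E(G)|] = 80 − 79/20 = 1521/20.
Numerically: ≈ 76.050000.
(This is only a lower bound; the true E[α(G)] may be larger.)

E[α(G)] ≥ 1521/20 ≈ 76.050000.


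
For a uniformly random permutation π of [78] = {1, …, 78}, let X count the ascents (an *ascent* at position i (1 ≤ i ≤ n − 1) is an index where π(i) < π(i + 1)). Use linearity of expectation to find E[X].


Write X = Σ X_I over i = 1, …, 77, with X_I the indicator of one ascent.
There are 77 indicators.
For each fixed i, the pair (π(i), π(i+1)) is a uniformly random ordered pair of distinct values from {1, …, 78}; by symmetry P[π(i) < π(i+1)] = 1/2.
By linearity: E[X] = 77 · (1/2) = (78 − 1) · (1/2) = 77/2 ≈ 38.500000.

E[X] = 77/2 = 38.500000.


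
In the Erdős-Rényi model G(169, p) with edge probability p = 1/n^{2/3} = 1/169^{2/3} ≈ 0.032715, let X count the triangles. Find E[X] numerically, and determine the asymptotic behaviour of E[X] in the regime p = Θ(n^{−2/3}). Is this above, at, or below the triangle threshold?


Number of potential triangles: C(169, 3) = 790244.
Each occurs with probability p³ ≈ (0.032715)³ ≈ 3.5012780e-05.
By linearity: E[X] = C(169, 3)·p³ ≈ 790244 · 3.5012780e-05 ≈ 27.66864.
Since α = 2/3 < 1, p = c/n^{2/3} ≫ 1/n is above the triangle threshold p ~ 1/n. Asymptotically E[X] ~ (c³/6)·n^{3(1−α)} = (1³/6)·n^{1} → ∞; triangles are abundant w.h.p.

E[X] ≈ 27.66864; in regime p = Θ(1/n^{2/3}) E[X] diverges (above the triangle threshold p ~ 1/n).


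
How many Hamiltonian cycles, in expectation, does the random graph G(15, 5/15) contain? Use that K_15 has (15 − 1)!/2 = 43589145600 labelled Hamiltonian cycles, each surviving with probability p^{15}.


K_15 has (15 − 1)!/2 = 43589145600 labelled Hamiltonian cycles.
For each such Hamiltonian cycle H, let X_H = 1 if all 15 edges of H are present in G. Then P[X_H = 1] = p^{15} = (1/3)^{15} = 1/14348907.
Summing the indicators: E[X] = Σ_H E[X_H] = 43589145600 · p^{15} = 43589145600 · 1/14348907 = 179379200/59049.
Numerically: E[X] ≈ 3.04e+03.

E[X] = 43589145600 · (1/3)^{15} = 179379200/59049 ≈ 3.04e+03.


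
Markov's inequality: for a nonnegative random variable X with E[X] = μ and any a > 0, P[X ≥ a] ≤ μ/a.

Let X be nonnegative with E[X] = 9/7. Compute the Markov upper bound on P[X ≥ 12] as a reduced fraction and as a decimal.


μ = E[X] = 9/7, a = 12.
Markov: P[X ≥ 12] ≤ μ/a = (9/7)/12 = 3/28.
Numerically: ≈ 0.10714.
(Since a = 12 > μ = 1.28571, the bound 3/28 is < 1 and informative.)

P[X ≥ 12] ≤ 3/28 ≈ 0.10714.


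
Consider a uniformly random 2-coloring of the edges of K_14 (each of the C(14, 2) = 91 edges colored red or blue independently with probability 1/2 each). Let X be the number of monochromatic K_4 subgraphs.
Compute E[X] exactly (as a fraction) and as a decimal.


Let X = Σ_S X_S over the C(14, 4) = 1001 subsets S of size 4, where X_S = 1 if the K_4 on S is monochromatic.
For a fixed S, the K_4 on S has C(4, 2) = 6 edges. P[all 6 edges red] = (1/2)^6, and likewise for blue, so P[monochromatic] = 2·(1/2)^6 = 2^{1 − 6} = 1/32.
By linearity of expectation: E[X] = C(14, 4) · 2^{1 − 6} = 1001 · 1/32 = 1001/32.
Numerically: E[X] ≈ 31.281.

E[X] = C(14,4)·2^(1−C(4,2)) = 1001/32 ≈ 31.281.


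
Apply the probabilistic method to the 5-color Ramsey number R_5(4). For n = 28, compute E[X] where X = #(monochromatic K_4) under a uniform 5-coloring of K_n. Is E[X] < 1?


E[X] = C(28, 4) · 5^{1 − 6} = 20475 · 5^{−5} = 20475/3125.
As a reduced fraction: E[X] = 819/125 ≈ 6.552000.
Is E[X] < 1? NO.
Since E[X] ≥ 1, the first-moment bound is inconclusive at n = 28; it does NOT by itself certify R_5(4) > 28.

E[X] = 819/125 ≈ 6.552000; E[X] ≥ 1; first-moment method inconclusive here.


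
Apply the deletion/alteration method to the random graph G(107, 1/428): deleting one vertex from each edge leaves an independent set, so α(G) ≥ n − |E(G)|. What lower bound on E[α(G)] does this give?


E[|E(G)|] = C(107, 2)·p = 5671 · (1/428) = 53/4.
E[α(G)] ≥ n − E[|E(G)|] = 107 − 53/4 = 375/4.
Numerically: ≈ 93.750.
(This is only a lower bound; the true E[α(G)] may be larger.)

E[α(G)] ≥ 375/4 ≈ 93.750.


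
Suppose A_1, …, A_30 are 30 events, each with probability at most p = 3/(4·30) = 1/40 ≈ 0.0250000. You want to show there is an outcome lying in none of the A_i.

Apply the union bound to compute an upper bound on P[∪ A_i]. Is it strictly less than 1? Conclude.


Union bound: P[∪_{i=1}^{30} A_i] ≤ Σ_i P[A_i] ≤ 30·p = 30·(1/40) = 3/4.
Numerically: 3/4 ≈ 0.7500000.
Is 3/4 < 1? YES.
Since P[∪ A_i] ≤ 3/4 < 1, the complement has P[∩ A_i^c] ≥ 1 − 3/4 = 1/4 > 0, so some outcome avoids every A_i.

30·p = 3/4 ≈ 0.7500000; existence CERTIFIED by the union bound.


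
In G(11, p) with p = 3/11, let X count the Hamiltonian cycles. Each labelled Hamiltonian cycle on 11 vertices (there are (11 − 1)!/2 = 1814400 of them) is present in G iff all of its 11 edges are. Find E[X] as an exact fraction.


K_11 has (11 − 1)!/2 = 1814400 labelled Hamiltonian cycles.
For each such Hamiltonian cycle H, let X_H = 1 if all 11 edges of H are present in G. Then P[X_H = 1] = p^{11} = (3/11)^{11} = 177147/285311670611.
By linearity of expectation: E[X] = Σ_H E[X_H] = 1814400 · p^{11} = 1814400 · 177147/285311670611 = 321415516800/285311670611.
Numerically: E[X] ≈ 1.1265.

E[X] = 1814400 · (3/11)^{11} = 321415516800/285311670611 ≈ 1.1265.


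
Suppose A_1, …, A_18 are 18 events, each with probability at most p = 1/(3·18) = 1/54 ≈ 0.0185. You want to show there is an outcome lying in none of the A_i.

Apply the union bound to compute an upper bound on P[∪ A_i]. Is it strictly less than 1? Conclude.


Union bound: P[∪_{i=1}^{18} A_i] ≤ Σ_i P[A_i] ≤ 18·p = 18·(1/54) = 1/3.
Numerically: 1/3 ≈ 0.3333.
Is 1/3 < 1? YES.
Since P[∪ A_i] ≤ 1/3 < 1, the complement has P[∩ A_i^c] ≥ 1 − 1/3 = 2/3 > 0, so some outcome avoids every A_i.

18·p = 1/3 ≈ 0.3333; existence CERTIFIED by the union bound.


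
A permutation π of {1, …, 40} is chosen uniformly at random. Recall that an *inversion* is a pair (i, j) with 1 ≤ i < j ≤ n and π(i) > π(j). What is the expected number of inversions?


Write X = Σ X_I over the C(40, 2) = 780 pairs i < j, with X_I the indicator of one inversion.
There are 780 indicators.
For each fixed pair i < j, the values π(i) and π(j) are two distinct elements of {1, …, 40} in uniformly random order; by symmetry P[π(i) > π(j)] = 1/2.
By linearity: E[X] = 780 · (1/2) = C(40, 2) · (1/2) = 780/2 = 390 ≈ 390.0000.

E[X] = 390 = 390.0000.


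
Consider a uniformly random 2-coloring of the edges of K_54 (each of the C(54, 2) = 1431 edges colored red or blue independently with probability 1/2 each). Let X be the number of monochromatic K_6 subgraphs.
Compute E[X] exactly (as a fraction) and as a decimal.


Let X = Σ_S X_S over the C(54, 6) = 25827165 subsets S of size 6, where X_S = 1 if the K_6 on S is monochromatic.
For a fixed S, the K_6 on S has C(6, 2) = 15 edges. P[all 15 edges red] = (1/2)^15, and likewise for blue, so P[monochromatic] = 2·(1/2)^15 = 2^{1 − 15} = 1/16384.
Summing: E[X] = C(54, 6) · 2^{1 − 15} = 25827165 · 1/16384 = 25827165/16384.
Numerically: E[X] ≈ 1576.36505.

E[X] = C(54,6)·2^(1−C(6,2)) = 25827165/16384 ≈ 1576.36505.


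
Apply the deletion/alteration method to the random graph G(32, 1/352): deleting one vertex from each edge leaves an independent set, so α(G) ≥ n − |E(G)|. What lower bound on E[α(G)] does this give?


E[|E(G)|] = C(32, 2)·p = 496 · (1/352) = 31/22.
E[α(G)] ≥ n − E[|E(G)|] = 32 − 31/22 = 673/22.
Numerically: ≈ 30.5909.
(This is only a lower bound; the true E[α(G)] may be larger.)

E[α(G)] ≥ 673/22 ≈ 30.5909.


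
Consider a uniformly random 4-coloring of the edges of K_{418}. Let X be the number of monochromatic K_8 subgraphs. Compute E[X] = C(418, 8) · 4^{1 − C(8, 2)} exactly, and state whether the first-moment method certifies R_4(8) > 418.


E[X] = C(418, 8) · 4^{1 − 28} = 21608403021078588 · 4^{−27} = 21608403021078588/18014398509481984.
As a reduced fraction: E[X] = 5402100755269647/4503599627370496 ≈ 1.1995.
Is E[X] < 1? NO.
Since E[X] ≥ 1, the first-moment bound is inconclusive at n = 418; it does NOT by itself certify R_4(8) > 418.

E[X] = 5402100755269647/4503599627370496 ≈ 1.1995; E[X] ≥ 1; first-moment method inconclusive here.


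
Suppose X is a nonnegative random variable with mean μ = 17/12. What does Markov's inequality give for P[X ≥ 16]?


μ = E[X] = 17/12, a = 16.
Markov: P[X ≥ 16] ≤ μ/a = (17/12)/16 = 17/192.
Numerically: ≈ 0.088542.
(Since a = 16 > μ = 1.416667, the bound 17/192 is < 1 and informative.)

P[X ≥ 16] ≤ 17/192 ≈ 0.088542.


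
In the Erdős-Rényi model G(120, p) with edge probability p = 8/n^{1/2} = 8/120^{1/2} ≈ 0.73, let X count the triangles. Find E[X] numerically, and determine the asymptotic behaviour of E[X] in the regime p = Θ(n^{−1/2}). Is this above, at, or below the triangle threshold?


Number of potential triangles: C(120, 3) = 280840.
Each occurs with probability p³ ≈ (0.73)³ ≈ 3.89492e-01.
By linearity: E[X] = C(120, 3)·p³ ≈ 280840 · 3.89492e-01 ≈ 109384.820.
Since α = 1/2 < 1, p = c/n^{1/2} ≫ 1/n is above the triangle threshold p ~ 1/n. Asymptotically E[X] ~ (c³/6)·n^{3(1−α)} = (8³/6)·n^{1.5} → ∞; triangles are abundant w.h.p.

E[X] ≈ 109384.820; in regime p = Θ(1/n^{1/2}) E[X] diverges (above the triangle threshold p ~ 1/n).


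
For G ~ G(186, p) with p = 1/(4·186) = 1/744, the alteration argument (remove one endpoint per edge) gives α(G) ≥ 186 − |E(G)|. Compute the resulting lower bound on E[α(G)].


E[|E(G)|] = C(186, 2)·p = 17205 · (1/744) = 185/8.
E[α(G)] ≥ n − E[|E(G)|] = 186 − 185/8 = 1303/8.
Numerically: ≈ 162.875000.
(This is only a lower bound; the true E[α(G)] may be larger.)

E[α(G)] ≥ 1303/8 ≈ 162.875000.


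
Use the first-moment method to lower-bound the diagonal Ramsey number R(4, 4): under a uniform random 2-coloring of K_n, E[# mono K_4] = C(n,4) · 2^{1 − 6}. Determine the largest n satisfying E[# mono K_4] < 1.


We need C(n, 4) · 2^{1 − 6} < 1, i.e. C(n, 4) < 2^{6 − 1} = 32.
Check values of n near the boundary:
  n = 4: C(4, 4) = 1; 1 < 32? YES
  n = 5: C(5, 4) = 5; 5 < 32? YES
  n = 6: C(6, 4) = 15; 15 < 32? YES
  n = 7: C(7, 4) = 35; 35 < 32? NO
The largest n with C(n, 4) < 32 is n = 6 (where E[X] = 15/32 ≈ 0.4688). Hence R(4, 4) > 6, i.e. R(4, 4) ≥ 7.

Largest n = 6; hence R(4, 4) > 6.


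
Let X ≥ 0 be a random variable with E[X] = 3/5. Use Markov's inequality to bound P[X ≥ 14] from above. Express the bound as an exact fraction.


μ = E[X] = 3/5, a = 14.
Markov: P[X ≥ 14] ≤ μ/a = (3/5)/14 = 3/70.
Numerically: ≈ 0.042857.
(Since a = 14 > μ = 0.600000, the bound 3/70 is < 1 and informative.)

P[X ≥ 14] ≤ 3/70 ≈ 0.042857.


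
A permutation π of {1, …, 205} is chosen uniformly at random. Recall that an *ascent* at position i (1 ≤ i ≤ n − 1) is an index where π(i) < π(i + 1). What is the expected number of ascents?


Write X = Σ X_I over i = 1, …, 204, with X_I the indicator of one ascent.
There are 204 indicators.
For each fixed i, the pair (π(i), π(i+1)) is a uniformly random ordered pair of distinct values from {1, …, 205}; by symmetry P[π(i) < π(i+1)] = 1/2.
By linearity: E[X] = 204 · (1/2) = (205 − 1) · (1/2) = 102 ≈ 102.00000.

E[X] = 102 = 102.00000.


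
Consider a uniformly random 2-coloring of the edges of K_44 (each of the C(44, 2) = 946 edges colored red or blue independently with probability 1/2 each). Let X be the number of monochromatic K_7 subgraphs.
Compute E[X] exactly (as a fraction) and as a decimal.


Let X = Σ_S X_S over the C(44, 7) = 38320568 subsets S of size 7, where X_S = 1 if the K_7 on S is monochromatic.
For a fixed S, the K_7 on S has C(7, 2) = 21 edges. P[all 21 edges red] = (1/2)^21, and likewise for blue, so P[monochromatic] = 2·(1/2)^21 = 2^{1 − 21} = 1/1048576.
Summing: E[X] = C(44, 7) · 2^{1 − 21} = 38320568 · 1/1048576 = 4790071/131072.
Numerically: E[X] ≈ 36.545.

E[X] = C(44,7)·2^(1−C(7,2)) = 4790071/131072 ≈ 36.545.


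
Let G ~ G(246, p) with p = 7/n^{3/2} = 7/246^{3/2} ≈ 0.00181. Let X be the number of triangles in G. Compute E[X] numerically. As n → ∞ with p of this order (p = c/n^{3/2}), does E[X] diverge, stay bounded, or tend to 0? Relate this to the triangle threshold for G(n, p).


Number of potential triangles: C(246, 3) = 2450980.
Each occurs with probability p³ ≈ (0.00181)³ ≈ 5.97154e-09.
By linearity: E[X] = C(246, 3)·p³ ≈ 2450980 · 5.97154e-09 ≈ 0.015.
Since α = 3/2 > 1, p = c/n^{3/2} = o(1/n) is below the triangle threshold p ~ 1/n. Asymptotically E[X] ~ (c³/6)·n^{3(1−α)} = (7³/6)·n^{-1.5} → 0, so by Markov's inequality G has no triangles w.h.p.

E[X] ≈ 0.015; in regime p = Θ(1/n^{3/2}) E[X] tends to 0 (below the triangle threshold p ~ 1/n).


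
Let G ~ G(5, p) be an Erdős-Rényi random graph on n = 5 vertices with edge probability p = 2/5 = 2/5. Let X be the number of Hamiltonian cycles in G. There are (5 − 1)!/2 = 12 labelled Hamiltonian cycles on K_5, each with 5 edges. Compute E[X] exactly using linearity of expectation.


K_5 has (5 − 1)!/2 = 12 labelled Hamiltonian cycles.
For each such Hamiltonian cycle H, let X_H = 1 if all 5 edges of H are present in G. Then P[X_H = 1] = p^{5} = (2/5)^{5} = 32/3125.
By linearity of expectation: E[X] = Σ_H E[X_H] = 12 · p^{5} = 12 · 32/3125 = 384/3125.
Numerically: E[X] ≈ 0.12288.

E[X] = 12 · (2/5)^{5} = 384/3125 ≈ 0.12288.


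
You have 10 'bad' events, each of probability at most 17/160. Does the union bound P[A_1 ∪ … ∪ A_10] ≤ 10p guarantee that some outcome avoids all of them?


Union bound: P[∪_{i=1}^{10} A_i] ≤ Σ_i P[A_i] ≤ 10·p = 10·(17/160) = 17/16.
Numerically: 17/16 ≈ 1.062.
Is 17/16 < 1? NO.
Since the bound 17/16 is ≥ 1, the union bound is uninformative here; it does NOT by itself certify existence.

10·p = 17/16 ≈ 1.062; existence NOT certified by the union bound.


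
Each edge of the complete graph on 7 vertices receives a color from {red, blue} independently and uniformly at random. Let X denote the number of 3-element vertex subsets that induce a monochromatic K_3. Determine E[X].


Let X = Σ_S X_S over the C(7, 3) = 35 subsets S of size 3, where X_S = 1 if the K_3 on S is monochromatic.
For a fixed S, the K_3 on S has C(3, 2) = 3 edges. P[all 3 edges red] = (1/2)^3, and likewise for blue, so P[monochromatic] = 2·(1/2)^3 = 2^{1 − 3} = 1/4.
By linearity: E[X] = C(7, 3) · 2^{1 − 3} = 35 · 1/4 = 35/4.
Numerically: E[X] ≈ 8.75000.

E[X] = C(7,3)·2^(1−C(3,2)) = 35/4 ≈ 8.75000.


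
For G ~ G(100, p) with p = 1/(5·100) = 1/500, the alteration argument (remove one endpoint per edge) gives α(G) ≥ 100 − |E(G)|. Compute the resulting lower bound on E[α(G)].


E[|E(G)|] = C(100, 2)·p = 4950 · (1/500) = 99/10.
E[α(G)] ≥ n − E[|E(G)|] = 100 − 99/10 = 901/10.
Numerically: ≈ 90.100000.
(This is only a lower bound; the true E[α(G)] may be larger.)

E[α(G)] ≥ 901/10 ≈ 90.100000.


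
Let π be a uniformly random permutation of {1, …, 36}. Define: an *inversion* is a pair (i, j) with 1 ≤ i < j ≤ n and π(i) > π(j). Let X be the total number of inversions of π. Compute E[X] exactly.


Write X = Σ X_I over the C(36, 2) = 630 pairs i < j, with X_I the indicator of one inversion.
There are 630 indicators.
For each fixed pair i < j, the values π(i) and π(j) are two distinct elements of {1, …, 36} in uniformly random order; by symmetry P[π(i) > π(j)] = 1/2.
By linearity: E[X] = 630 · (1/2) = C(36, 2) · (1/2) = 630/2 = 315 ≈ 315.000.

E[X] = 315 = 315.000.


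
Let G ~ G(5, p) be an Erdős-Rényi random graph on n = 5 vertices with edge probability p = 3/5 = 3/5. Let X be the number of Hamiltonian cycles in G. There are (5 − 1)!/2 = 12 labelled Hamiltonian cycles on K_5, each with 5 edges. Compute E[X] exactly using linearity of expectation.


K_5 has (5 − 1)!/2 = 12 labelled Hamiltonian cycles.
For each such Hamiltonian cycle H, let X_H = 1 if all 5 edges of H are present in G. Then P[X_H = 1] = p^{5} = (3/5)^{5} = 243/3125.
By linearity: E[X] = Σ_H E[X_H] = 12 · p^{5} = 12 · 243/3125 = 2916/3125.
Numerically: E[X] ≈ 0.93312.

E[X] = 12 · (3/5)^{5} = 2916/3125 ≈ 0.93312.


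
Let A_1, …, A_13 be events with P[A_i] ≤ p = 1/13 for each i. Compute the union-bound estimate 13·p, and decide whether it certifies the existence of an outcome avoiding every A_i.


Union bound: P[∪_{i=1}^{13} A_i] ≤ Σ_i P[A_i] ≤ 13·p = 13·(1/13) = 1.
Numerically: 1 ≈ 1.0000.
Is 1 < 1? NO.
Since the bound 1 is ≥ 1, the union bound is uninformative here; it does NOT by itself certify existence.

13·p = 1 ≈ 1.0000; existence NOT certified by the union bound.


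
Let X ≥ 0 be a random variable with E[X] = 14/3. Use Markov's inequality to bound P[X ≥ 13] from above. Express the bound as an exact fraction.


μ = E[X] = 14/3, a = 13.
Markov: P[X ≥ 13] ≤ μ/a = (14/3)/13 = 14/39.
Numerically: ≈ 0.358974.
(Since a = 13 > μ = 4.666667, the bound 14/39 is < 1 and informative.)

P[X ≥ 13] ≤ 14/39 ≈ 0.358974.


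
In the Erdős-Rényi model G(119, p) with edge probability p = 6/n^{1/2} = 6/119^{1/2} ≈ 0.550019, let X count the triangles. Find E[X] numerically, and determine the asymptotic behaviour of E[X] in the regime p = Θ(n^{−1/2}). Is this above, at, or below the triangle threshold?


Number of potential triangles: C(119, 3) = 273819.
Each occurs with probability p³ ≈ (0.550019)³ ≈ 1.66392332e-01.
By linearity: E[X] = C(119, 3)·p³ ≈ 273819 · 1.66392332e-01 ≈ 45561.382020.
Since α = 1/2 < 1, p = c/n^{1/2} ≫ 1/n is above the triangle threshold p ~ 1/n. Asymptotically E[X] ~ (c³/6)·n^{3(1−α)} = (6³/6)·n^{1.5} → ∞; triangles are abundant w.h.p.

E[X] ≈ 45561.382020; in regime p = Θ(1/n^{1/2}) E[X] diverges (above the triangle threshold p ~ 1/n).


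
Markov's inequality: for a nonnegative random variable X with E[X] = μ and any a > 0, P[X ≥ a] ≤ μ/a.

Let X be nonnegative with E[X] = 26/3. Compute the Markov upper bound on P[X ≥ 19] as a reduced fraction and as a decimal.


μ = E[X] = 26/3, a = 19.
Markov: P[X ≥ 19] ≤ μ/a = (26/3)/19 = 26/57.
Numerically: ≈ 0.4561.
(Since a = 19 > μ = 8.6667, the bound 26/57 is < 1 and informative.)

P[X ≥ 19] ≤ 26/57 ≈ 0.4561.


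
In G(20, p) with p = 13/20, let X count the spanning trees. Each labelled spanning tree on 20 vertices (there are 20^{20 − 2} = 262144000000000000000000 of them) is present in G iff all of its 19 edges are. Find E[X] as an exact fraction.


K_20 has 20^{20 − 2} = 262144000000000000000000 labelled spanning trees.
For each such spanning tree H, let X_H = 1 if all 19 edges of H are present in G. Then P[X_H = 1] = p^{19} = (13/20)^{19} = 1461920290375446110677/5242880000000000000000000.
Summing the indicators: E[X] = Σ_H E[X_H] = 262144000000000000000000 · p^{19} = 262144000000000000000000 · 1461920290375446110677/5242880000000000000000000 = 1461920290375446110677/20.
Numerically: E[X] ≈ 7.3096e+19.

E[X] = 262144000000000000000000 · (13/20)^{19} = 1461920290375446110677/20 ≈ 7.3096e+19.


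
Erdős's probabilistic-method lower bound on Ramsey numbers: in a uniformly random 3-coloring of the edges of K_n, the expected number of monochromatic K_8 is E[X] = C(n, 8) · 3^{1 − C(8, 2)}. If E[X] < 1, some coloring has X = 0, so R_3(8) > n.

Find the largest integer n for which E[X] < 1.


We need C(n, 8) · 3^{1 − 28} < 1, i.e. C(n, 8) < 3^{28 − 1} = 7625597484987.
Check values of n near the boundary:
  n = 154: C(154, 8) = 6521818990995; 6521818990995 < 7625597484987? YES
  n = 155: C(155, 8) = 6876747915675; 6876747915675 < 7625597484987? YES
  n = 156: C(156, 8) = 7248464019225; 7248464019225 < 7625597484987? YES
  n = 157: C(157, 8) = 7637643295425; 7637643295425 < 7625597484987? NO
  n = 158: C(158, 8) = 8044984271181; 8044984271181 < 7625597484987? NO
The largest n with C(n, 8) < 7625597484987 is n = 156 (where E[X] = 805384891025/847288609443 ≈ 0.950544). Hence R_3(8) > 156, i.e. R_3(8) ≥ 157.

Largest n = 156; hence R_3(8) > 156.


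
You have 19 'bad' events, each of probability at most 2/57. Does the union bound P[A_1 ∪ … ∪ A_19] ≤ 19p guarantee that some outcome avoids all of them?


Union bound: P[∪_{i=1}^{19} A_i] ≤ Σ_i P[A_i] ≤ 19·p = 19·(2/57) = 2/3.
Numerically: 2/3 ≈ 0.666667.
Is 2/3 < 1? YES.
Since P[∪ A_i] ≤ 2/3 < 1, the complement has P[∩ A_i^c] ≥ 1 − 2/3 = 1/3 > 0, so some outcome avoids every A_i.

19·p = 2/3 ≈ 0.666667; existence CERTIFIED by the union bound.


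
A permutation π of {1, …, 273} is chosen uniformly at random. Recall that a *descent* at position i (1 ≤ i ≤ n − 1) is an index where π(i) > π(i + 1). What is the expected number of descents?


Write X = Σ X_I over i = 1, …, 272, with X_I the indicator of one descent.
There are 272 indicators.
For each fixed i, the pair (π(i), π(i+1)) is a uniformly random ordered pair of distinct values from {1, …, 273}; by symmetry P[π(i) > π(i+1)] = 1/2.
By linearity: E[X] = 272 · (1/2) = (273 − 1) · (1/2) = 136 ≈ 136.000000.

E[X] = 136 = 136.000000.


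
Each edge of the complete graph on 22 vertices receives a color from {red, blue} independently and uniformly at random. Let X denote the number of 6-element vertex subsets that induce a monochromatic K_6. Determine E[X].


Let X = Σ_S X_S over the C(22, 6) = 74613 subsets S of size 6, where X_S = 1 if the K_6 on S is monochromatic.
For a fixed S, the K_6 on S has C(6, 2) = 15 edges. P[all 15 edges red] = (1/2)^15, and likewise for blue, so P[monochromatic] = 2·(1/2)^15 = 2^{1 − 15} = 1/16384.
Summing: E[X] = C(22, 6) · 2^{1 − 15} = 74613 · 1/16384 = 74613/16384.
Numerically: E[X] ≈ 4.554.

E[X] = C(22,6)·2^(1−C(6,2)) = 74613/16384 ≈ 4.554.


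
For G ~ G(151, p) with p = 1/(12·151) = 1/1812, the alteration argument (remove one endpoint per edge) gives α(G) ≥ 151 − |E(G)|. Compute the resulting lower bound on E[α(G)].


E[|E(G)|] = C(151, 2)·p = 11325 · (1/1812) = 25/4.
E[α(G)] ≥ n − E[|E(G)|] = 151 − 25/4 = 579/4.
Numerically: ≈ 144.75000.
(This is only a lower bound; the true E[α(G)] may be larger.)

E[α(G)] ≥ 579/4 ≈ 144.75000.


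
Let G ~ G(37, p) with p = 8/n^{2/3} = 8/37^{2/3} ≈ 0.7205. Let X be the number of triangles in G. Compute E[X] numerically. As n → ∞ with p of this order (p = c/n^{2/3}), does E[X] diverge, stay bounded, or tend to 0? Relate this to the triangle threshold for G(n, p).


Number of potential triangles: C(37, 3) = 7770.
Each occurs with probability p³ ≈ (0.7205)³ ≈ 3.739956e-01.
By linearity: E[X] = C(37, 3)·p³ ≈ 7770 · 3.739956e-01 ≈ 2905.9459.
Since α = 2/3 < 1, p = c/n^{2/3} ≫ 1/n is above the triangle threshold p ~ 1/n. Asymptotically E[X] ~ (c³/6)·n^{3(1−α)} = (8³/6)·n^{1} → ∞; triangles are abundant w.h.p.

E[X] ≈ 2905.9459; in regime p = Θ(1/n^{2/3}) E[X] diverges (above the triangle threshold p ~ 1/n).


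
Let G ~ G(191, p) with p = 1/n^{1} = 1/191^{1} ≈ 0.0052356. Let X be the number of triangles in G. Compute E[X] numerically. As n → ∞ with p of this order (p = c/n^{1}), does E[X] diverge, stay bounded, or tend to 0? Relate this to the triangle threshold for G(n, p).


Number of potential triangles: C(191, 3) = 1143135.
Each occurs with probability p³ ≈ (0.0052356)³ ≈ 1.43515860e-07.
By linearity: E[X] = C(191, 3)·p³ ≈ 1143135 · 1.43515860e-07 ≈ 0.164058.
Here α = 1, so p = 1/n is exactly at the triangle threshold p ~ 1/n. Asymptotically E[X] → c³/6 = 1³/6 = 1/6 ≈ 0.166667, a bounded constant. In this regime the triangle count is asymptotically Poisson(c³/6).

E[X] ≈ 0.164058; in regime p = Θ(1/n^{1}) E[X] stays bounded (at the triangle threshold p ~ 1/n).


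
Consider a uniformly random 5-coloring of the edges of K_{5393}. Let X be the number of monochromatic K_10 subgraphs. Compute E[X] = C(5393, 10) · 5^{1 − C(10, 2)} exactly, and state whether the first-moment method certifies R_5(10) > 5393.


E[X] = C(5393, 10) · 5^{1 − 45} = 5687418968154238267170642278008 · 5^{−44} = 5687418968154238267170642278008/5684341886080801486968994140625.
As a reduced fraction: E[X] = 5687418968154238267170642278008/5684341886080801486968994140625 ≈ 1.0005413.
Is E[X] < 1? NO.
Since E[X] ≥ 1, the first-moment bound is inconclusive at n = 5393; it does NOT by itself certify R_5(10) > 5393.

E[X] = 5687418968154238267170642278008/5684341886080801486968994140625 ≈ 1.0005413; E[X] ≥ 1; first-moment method inconclusive here.


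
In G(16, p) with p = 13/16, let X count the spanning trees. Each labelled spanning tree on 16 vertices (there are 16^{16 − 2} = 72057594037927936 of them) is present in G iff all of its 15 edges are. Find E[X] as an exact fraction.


K_16 has 16^{16 − 2} = 72057594037927936 labelled spanning trees.
For each such spanning tree H, let X_H = 1 if all 15 edges of H are present in G. Then P[X_H = 1] = p^{15} = (13/16)^{15} = 51185893014090757/1152921504606846976.
By linearity of expectation: E[X] = Σ_H E[X_H] = 72057594037927936 · p^{15} = 72057594037927936 · 51185893014090757/1152921504606846976 = 51185893014090757/16.
Numerically: E[X] ≈ 3.19912e+15.

E[X] = 72057594037927936 · (13/16)^{15} = 51185893014090757/16 ≈ 3.19912e+15.


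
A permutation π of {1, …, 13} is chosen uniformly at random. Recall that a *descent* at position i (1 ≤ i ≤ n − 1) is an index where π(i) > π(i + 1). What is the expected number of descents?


Write X = Σ X_I over i = 1, …, 12, with X_I the indicator of one descent.
There are 12 indicators.
For each fixed i, the pair (π(i), π(i+1)) is a uniformly random ordered pair of distinct values from {1, …, 13}; by symmetry P[π(i) > π(i+1)] = 1/2.
By linearity: E[X] = 12 · (1/2) = (13 − 1) · (1/2) = 6 ≈ 6.00000.

E[X] = 6 = 6.00000.


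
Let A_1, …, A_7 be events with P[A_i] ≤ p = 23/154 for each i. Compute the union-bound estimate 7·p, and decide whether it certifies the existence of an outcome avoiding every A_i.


Union bound: P[∪_{i=1}^{7} A_i] ≤ Σ_i P[A_i] ≤ 7·p = 7·(23/154) = 23/22.
Numerically: 23/22 ≈ 1.0455.
Is 23/22 < 1? NO.
Since the bound 23/22 is ≥ 1, the union bound is uninformative here; it does NOT by itself certify existence.

7·p = 23/22 ≈ 1.0455; existence NOT certified by the union bound.


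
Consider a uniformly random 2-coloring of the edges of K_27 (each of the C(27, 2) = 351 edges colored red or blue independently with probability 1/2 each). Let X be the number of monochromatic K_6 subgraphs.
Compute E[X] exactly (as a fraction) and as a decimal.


Let X = Σ_S X_S over the C(27, 6) = 296010 subsets S of size 6, where X_S = 1 if the K_6 on S is monochromatic.
For a fixed S, the K_6 on S has C(6, 2) = 15 edges. P[all 15 edges red] = (1/2)^15, and likewise for blue, so P[monochromatic] = 2·(1/2)^15 = 2^{1 − 15} = 1/16384.
By linearity of expectation: E[X] = C(27, 6) · 2^{1 − 15} = 296010 · 1/16384 = 148005/8192.
Numerically: E[X] ≈ 18.067.

E[X] = C(27,6)·2^(1−C(6,2)) = 148005/8192 ≈ 18.067.


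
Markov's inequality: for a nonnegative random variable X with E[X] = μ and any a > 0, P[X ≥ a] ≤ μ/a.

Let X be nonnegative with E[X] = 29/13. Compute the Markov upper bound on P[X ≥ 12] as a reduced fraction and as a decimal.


μ = E[X] = 29/13, a = 12.
Markov: P[X ≥ 12] ≤ μ/a = (29/13)/12 = 29/156.
Numerically: ≈ 0.1859.
(Since a = 12 > μ = 2.2308, the bound 29/156 is < 1 and informative.)

P[X ≥ 12] ≤ 29/156 ≈ 0.1859.


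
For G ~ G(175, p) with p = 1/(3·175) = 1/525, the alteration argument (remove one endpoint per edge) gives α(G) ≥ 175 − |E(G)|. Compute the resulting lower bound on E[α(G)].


E[|E(G)|] = C(175, 2)·p = 15225 · (1/525) = 29.
E[α(G)] ≥ n − E[|E(G)|] = 175 − 29 = 146.
Numerically: ≈ 146.00000.
(This is only a lower bound; the true E[α(G)] may be larger.)

E[α(G)] ≥ 146 ≈ 146.00000.


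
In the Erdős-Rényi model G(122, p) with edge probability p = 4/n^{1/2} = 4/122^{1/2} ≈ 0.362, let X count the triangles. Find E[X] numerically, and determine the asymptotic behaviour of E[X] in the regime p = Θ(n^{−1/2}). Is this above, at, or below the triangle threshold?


Number of potential triangles: C(122, 3) = 295240.
Each occurs with probability p³ ≈ (0.362)³ ≈ 4.74942e-02.
By linearity: E[X] = C(122, 3)·p³ ≈ 295240 · 4.74942e-02 ≈ 14022.176.
Since α = 1/2 < 1, p = c/n^{1/2} ≫ 1/n is above the triangle threshold p ~ 1/n. Asymptotically E[X] ~ (c³/6)·n^{3(1−α)} = (4³/6)·n^{1.5} → ∞; triangles are abundant w.h.p.

E[X] ≈ 14022.176; in regime p = Θ(1/n^{1/2}) E[X] diverges (above the triangle threshold p ~ 1/n).


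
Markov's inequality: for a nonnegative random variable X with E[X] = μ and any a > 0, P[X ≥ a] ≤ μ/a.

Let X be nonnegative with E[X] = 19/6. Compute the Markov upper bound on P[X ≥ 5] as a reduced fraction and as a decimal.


μ = E[X] = 19/6, a = 5.
Markov: P[X ≥ 5] ≤ μ/a = (19/6)/5 = 19/30.
Numerically: ≈ 0.633.
(Since a = 5 > μ = 3.167, the bound 19/30 is < 1 and informative.)

P[X ≥ 5] ≤ 19/30 ≈ 0.633.


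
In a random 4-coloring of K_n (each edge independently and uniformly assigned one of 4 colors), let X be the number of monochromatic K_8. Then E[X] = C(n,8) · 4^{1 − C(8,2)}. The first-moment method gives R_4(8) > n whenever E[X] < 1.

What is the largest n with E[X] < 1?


We need C(n, 8) · 4^{1 − 28} < 1, i.e. C(n, 8) < 4^{28 − 1} = 18014398509481984.
Check values of n near the boundary:
  n = 407: C(407, 8) = 17424959239309050; 17424959239309050 < 18014398509481984? YES
  n = 408: C(408, 8) = 17773458424095231; 17773458424095231 < 18014398509481984? YES
  n = 409: C(409, 8) = 18128041135797879; 18128041135797879 < 18014398509481984? NO
  n = 410: C(410, 8) = 18488798173326195; 18488798173326195 < 18014398509481984? NO
  n = 411: C(411, 8) = 18855821462126715; 18855821462126715 < 18014398509481984? NO
The largest n with C(n, 8) < 18014398509481984 is n = 408 (where E[X] = 17773458424095231/18014398509481984 ≈ 0.9866251). Hence R_4(8) > 408, i.e. R_4(8) ≥ 409.

Largest n = 408; hence R_4(8) > 408.


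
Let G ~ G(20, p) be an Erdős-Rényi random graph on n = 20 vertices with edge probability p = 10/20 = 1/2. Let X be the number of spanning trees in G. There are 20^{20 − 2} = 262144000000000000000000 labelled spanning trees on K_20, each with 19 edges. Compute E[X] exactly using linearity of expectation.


K_20 has 20^{20 − 2} = 262144000000000000000000 labelled spanning trees.
For each such spanning tree H, let X_H = 1 if all 19 edges of H are present in G. Then P[X_H = 1] = p^{19} = (1/2)^{19} = 1/524288.
By linearity: E[X] = Σ_H E[X_H] = 262144000000000000000000 · p^{19} = 262144000000000000000000 · 1/524288 = 500000000000000000.
Numerically: E[X] ≈ 5e+17.

E[X] = 262144000000000000000000 · (1/2)^{19} = 500000000000000000 ≈ 5e+17.


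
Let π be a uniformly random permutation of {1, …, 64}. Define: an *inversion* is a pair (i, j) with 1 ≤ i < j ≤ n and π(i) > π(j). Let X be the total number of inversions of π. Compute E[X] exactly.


Write X = Σ X_I over the C(64, 2) = 2016 pairs i < j, with X_I the indicator of one inversion.
There are 2016 indicators.
For each fixed pair i < j, the values π(i) and π(j) are two distinct elements of {1, …, 64} in uniformly random order; by symmetry P[π(i) > π(j)] = 1/2.
By linearity: E[X] = 2016 · (1/2) = C(64, 2) · (1/2) = 2016/2 = 1008 ≈ 1008.00000.

E[X] = 1008 = 1008.00000.


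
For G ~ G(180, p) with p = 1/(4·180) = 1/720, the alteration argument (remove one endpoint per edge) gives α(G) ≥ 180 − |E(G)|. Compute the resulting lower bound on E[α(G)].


E[|E(G)|] = C(180, 2)·p = 16110 · (1/720) = 179/8.
E[α(G)] ≥ n − E[|E(G)|] = 180 − 179/8 = 1261/8.
Numerically: ≈ 157.625000.
(This is only a lower bound; the true E[α(G)] may be larger.)

E[α(G)] ≥ 1261/8 ≈ 157.625000.


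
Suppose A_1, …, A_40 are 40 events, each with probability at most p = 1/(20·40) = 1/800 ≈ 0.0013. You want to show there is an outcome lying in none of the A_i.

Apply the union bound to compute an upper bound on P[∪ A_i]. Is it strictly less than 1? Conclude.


Union bound: P[∪_{i=1}^{40} A_i] ≤ Σ_i P[A_i] ≤ 40·p = 40·(1/800) = 1/20.
Numerically: 1/20 ≈ 0.0500.
Is 1/20 < 1? YES.
Since P[∪ A_i] ≤ 1/20 < 1, the complement has P[∩ A_i^c] ≥ 1 − 1/20 = 19/20 > 0, so some outcome avoids every A_i.

40·p = 1/20 ≈ 0.0500; existence CERTIFIED by the union bound.


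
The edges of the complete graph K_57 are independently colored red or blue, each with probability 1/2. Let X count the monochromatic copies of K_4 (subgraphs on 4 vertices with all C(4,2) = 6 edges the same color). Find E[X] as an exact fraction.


Let X = Σ_S X_S over the C(57, 4) = 395010 subsets S of size 4, where X_S = 1 if the K_4 on S is monochromatic.
For a fixed S, the K_4 on S has C(4, 2) = 6 edges. P[all 6 edges red] = (1/2)^6, and likewise for blue, so P[monochromatic] = 2·(1/2)^6 = 2^{1 − 6} = 1/32.
By linearity of expectation: E[X] = C(57, 4) · 2^{1 − 6} = 395010 · 1/32 = 197505/16.
Numerically: E[X] ≈ 12344.06250.

E[X] = C(57,4)·2^(1−C(4,2)) = 197505/16 ≈ 12344.06250.


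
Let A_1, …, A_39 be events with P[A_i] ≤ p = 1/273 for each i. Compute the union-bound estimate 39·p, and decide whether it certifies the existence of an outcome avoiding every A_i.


Union bound: P[∪_{i=1}^{39} A_i] ≤ Σ_i P[A_i] ≤ 39·p = 39·(1/273) = 1/7.
Numerically: 1/7 ≈ 0.142857.
Is 1/7 < 1? YES.
Since P[∪ A_i] ≤ 1/7 < 1, the complement has P[∩ A_i^c] ≥ 1 − 1/7 = 6/7 > 0, so some outcome avoids every A_i.

39·p = 1/7 ≈ 0.142857; existence CERTIFIED by the union bound.


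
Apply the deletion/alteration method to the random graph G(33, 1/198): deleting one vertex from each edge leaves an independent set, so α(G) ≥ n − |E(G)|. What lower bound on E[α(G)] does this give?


E[|E(G)|] = C(33, 2)·p = 528 · (1/198) = 8/3.
E[α(G)] ≥ n − E[|E(G)|] = 33 − 8/3 = 91/3.
Numerically: ≈ 30.3333.
(This is only a lower bound; the true E[α(G)] may be larger.)

E[α(G)] ≥ 91/3 ≈ 30.3333.


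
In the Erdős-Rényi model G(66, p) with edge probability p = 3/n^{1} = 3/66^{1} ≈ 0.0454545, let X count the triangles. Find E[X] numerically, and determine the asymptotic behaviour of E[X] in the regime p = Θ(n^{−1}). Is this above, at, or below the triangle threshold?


Number of potential triangles: C(66, 3) = 45760.
Each occurs with probability p³ ≈ (0.0454545)³ ≈ 9.39143501e-05.
By linearity: E[X] = C(66, 3)·p³ ≈ 45760 · 9.39143501e-05 ≈ 4.297521.
Here α = 1, so p = 3/n is exactly at the triangle threshold p ~ 1/n. Asymptotically E[X] → c³/6 = 3³/6 = 9/2 ≈ 4.500000, a bounded constant. In this regime the triangle count is asymptotically Poisson(c³/6).

E[X] ≈ 4.297521; in regime p = Θ(1/n^{1}) E[X] stays bounded (at the triangle threshold p ~ 1/n).


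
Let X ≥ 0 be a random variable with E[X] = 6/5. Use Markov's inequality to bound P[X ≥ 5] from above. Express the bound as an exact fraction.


μ = E[X] = 6/5, a = 5.
Markov: P[X ≥ 5] ≤ μ/a = (6/5)/5 = 6/25.
Numerically: ≈ 0.240000.
(Since a = 5 > μ = 1.200000, the bound 6/25 is < 1 and informative.)

P[X ≥ 5] ≤ 6/25 ≈ 0.240000.


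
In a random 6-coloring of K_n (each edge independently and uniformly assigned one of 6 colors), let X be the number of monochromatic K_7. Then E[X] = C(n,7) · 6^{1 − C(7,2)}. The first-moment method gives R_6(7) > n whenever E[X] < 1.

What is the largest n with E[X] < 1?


We need C(n, 7) · 6^{1 − 21} < 1, i.e. C(n, 7) < 6^{21 − 1} = 3656158440062976.
Check values of n near the boundary:
  n = 567: C(567, 7) = 3601671315933933; 3601671315933933 < 3656158440062976? YES
  n = 568: C(568, 7) = 3646611956239704; 3646611956239704 < 3656158440062976? YES
  n = 569: C(569, 7) = 3692032389858348; 3692032389858348 < 3656158440062976? NO
The largest n with C(n, 7) < 3656158440062976 is n = 568 (where E[X] = 16882462760369/16926659444736 ≈ 0.997389). Hence R_6(7) > 568, i.e. R_6(7) ≥ 569.

Largest n = 568; hence R_6(7) > 568.


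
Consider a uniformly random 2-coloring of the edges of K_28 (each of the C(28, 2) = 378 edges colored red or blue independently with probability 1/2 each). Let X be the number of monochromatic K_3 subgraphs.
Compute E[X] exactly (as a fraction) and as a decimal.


Let X = Σ_S X_S over the C(28, 3) = 3276 subsets S of size 3, where X_S = 1 if the K_3 on S is monochromatic.
For a fixed S, the K_3 on S has C(3, 2) = 3 edges. P[all 3 edges red] = (1/2)^3, and likewise for blue, so P[monochromatic] = 2·(1/2)^3 = 2^{1 − 3} = 1/4.
By linearity: E[X] = C(28, 3) · 2^{1 − 3} = 3276 · 1/4 = 819.
Numerically: E[X] ≈ 819.0000.

E[X] = C(28,3)·2^(1−C(3,2)) = 819 ≈ 819.0000.
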